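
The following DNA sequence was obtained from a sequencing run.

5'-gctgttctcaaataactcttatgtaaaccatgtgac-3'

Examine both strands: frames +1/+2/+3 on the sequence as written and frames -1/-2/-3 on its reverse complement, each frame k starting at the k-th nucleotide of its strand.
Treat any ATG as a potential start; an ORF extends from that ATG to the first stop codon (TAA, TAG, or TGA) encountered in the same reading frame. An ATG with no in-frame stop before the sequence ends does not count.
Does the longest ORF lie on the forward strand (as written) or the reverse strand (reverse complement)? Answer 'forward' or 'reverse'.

reverse

Reverse complement (5'→3'): GTCACATGGTTTACATAAGAGTTATTTGAGAACAGC
Frame +1: GCT GTT CTC AAA TAA CTC TTA TGT AAA CCA TGT GAC — no ATG→stop ORF.
Frame +2: CTG TTC TCA AAT AAC TCT TAT GTA AAC CAT GTG — no ATG→stop ORF.
Frame +3: TGT TCT CAA ATA ACT CTT ATG TAA ACC ATG TGA — ATG at 21, stop TAA at 24 → 6 nt; ATG at 30, stop TGA at 33 → 6 nt.
Frame -1: GTC ACA TGG TTT ACA TAA GAG TTA TTT GAG AAC AGC — no ATG→stop ORF.
Frame -2: TCA CAT GGT TTA CAT AAG AGT TAT TTG AGA ACA — no ATG→stop ORF.
Frame -3: CAC ATG GTT TAC ATA AGA GTT ATT TGA GAA CAG — ATG at 6, stop TGA at 27 → 24 nt.
Forward-strand max 6 nt; reverse-strand max 24 nt. The reverse strand has the longer ORF.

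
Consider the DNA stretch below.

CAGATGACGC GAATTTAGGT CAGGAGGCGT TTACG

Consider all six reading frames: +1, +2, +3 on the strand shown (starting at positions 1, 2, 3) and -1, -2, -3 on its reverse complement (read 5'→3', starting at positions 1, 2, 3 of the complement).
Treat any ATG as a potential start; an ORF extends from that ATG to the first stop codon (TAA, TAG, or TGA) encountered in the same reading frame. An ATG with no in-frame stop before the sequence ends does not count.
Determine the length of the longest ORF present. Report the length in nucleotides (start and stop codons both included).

Reverse complement (5'→3'): CGTAAACGCCTCCTGACCTAAATTCGCGTCATCTG
Frame +1: CAG ATG ACG CGA ATT TAG GTC AGG AGG CGT TTA — ATG at 4, stop TAG at 16 → 15 nt.
Frame +2: AGA TGA CGC GAA TTT AGG TCA GGA GGC GTT TAC — no ATG→stop ORF.
Frame +3: GAT GAC GCG AAT TTA GGT CAG GAG GCG TTT ACG — no ATG→stop ORF.
Frame -1: CGT AAA CGC CTC CTG ACC TAA ATT CGC GTC ATC — no ATG→stop ORF.
Frame -2: GTA AAC GCC TCC TGA CCT AAA TTC GCG TCA TCT — no ATG→stop ORF.
Frame -3: TAA ACG CCT CCT GAC CTA AAT TCG CGT CAT CTG — no ATG→stop ORF.
Longest: frame +1, positions 4–18, 15 nt = 5 codons = 4 aa. → 15 nucleotides.

15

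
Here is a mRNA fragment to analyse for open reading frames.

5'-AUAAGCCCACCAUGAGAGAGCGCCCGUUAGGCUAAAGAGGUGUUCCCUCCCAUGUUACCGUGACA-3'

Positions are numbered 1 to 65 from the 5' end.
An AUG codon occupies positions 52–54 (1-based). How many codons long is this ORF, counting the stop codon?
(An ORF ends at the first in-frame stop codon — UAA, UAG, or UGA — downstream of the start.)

Codons from position 52: AUG (52–54), UUA (55–57), CCG (58–60), UGA (61–63).
UGA is the first in-frame stop; that's 4 codons including the stop.

4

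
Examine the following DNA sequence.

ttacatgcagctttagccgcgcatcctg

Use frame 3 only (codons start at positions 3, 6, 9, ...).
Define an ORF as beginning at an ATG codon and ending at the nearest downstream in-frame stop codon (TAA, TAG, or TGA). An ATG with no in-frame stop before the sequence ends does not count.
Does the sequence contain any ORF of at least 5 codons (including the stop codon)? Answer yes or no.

no

Frame 3: ACA TGC AGC TTT AGC CGC GCA TCC — no ATG→stop ORF.
Largest ORF found is 0 codons < 5, so no.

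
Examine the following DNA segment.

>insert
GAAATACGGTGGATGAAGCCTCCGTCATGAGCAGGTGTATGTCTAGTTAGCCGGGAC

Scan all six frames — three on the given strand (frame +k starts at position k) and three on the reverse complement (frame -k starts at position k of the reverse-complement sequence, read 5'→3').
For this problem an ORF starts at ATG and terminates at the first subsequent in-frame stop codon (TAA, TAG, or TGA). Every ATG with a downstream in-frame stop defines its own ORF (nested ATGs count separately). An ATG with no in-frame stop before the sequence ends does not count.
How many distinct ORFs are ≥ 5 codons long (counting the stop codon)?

2

Reverse complement (5'→3'): GTCCCGGCTAACTAGACATACACCTGCTCATGACGGAGGCTTCATCCACCGTATTTC
Frame +1: GAA ATA CGG TGG ATG AAG CCT CCG TCA TGA GCA GGT GTA TGT CTA GTT AGC CGG GAC — ATG at 13, stop TGA at 28 → 18 nt.
Frame +2: AAA TAC GGT GGA TGA AGC CTC CGT CAT GAG CAG GTG TAT GTC TAG TTA GCC GGG — no ATG→stop ORF.
Frame +3: AAT ACG GTG GAT GAA GCC TCC GTC ATG AGC AGG TGT ATG TCT AGT TAG CCG GGA — ATG at 27, stop TAG at 48 → 24 nt; ATG at 39, stop TAG at 48 → 12 nt.
Frame -1: GTC CCG GCT AAC TAG ACA TAC ACC TGC TCA TGA CGG AGG CTT CAT CCA CCG TAT TTC — no ATG→stop ORF.
Frame -2: TCC CGG CTA ACT AGA CAT ACA CCT GCT CAT GAC GGA GGC TTC ATC CAC CGT ATT — no ATG→stop ORF.
Frame -3: CCC GGC TAA CTA GAC ATA CAC CTG CTC ATG ACG GAG GCT TCA TCC ACC GTA TTT — no ATG→stop ORF.
ORFs ≥ 5 codons: frame +1 13–30 (6 codons), frame +3 27–50 (8 codons). Count = 2.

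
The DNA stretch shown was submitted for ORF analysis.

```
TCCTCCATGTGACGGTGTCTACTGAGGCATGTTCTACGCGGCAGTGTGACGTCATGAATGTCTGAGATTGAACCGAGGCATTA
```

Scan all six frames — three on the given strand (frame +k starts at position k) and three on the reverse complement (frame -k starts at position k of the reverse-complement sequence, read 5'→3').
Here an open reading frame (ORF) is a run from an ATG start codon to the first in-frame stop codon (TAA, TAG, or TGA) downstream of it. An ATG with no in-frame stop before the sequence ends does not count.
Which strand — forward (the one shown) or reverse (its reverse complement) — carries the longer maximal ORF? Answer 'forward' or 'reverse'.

Reverse complement (5'→3'): TAATGCCTCGGTTCAATCTCAGACATTCATGACGTCACACTGCCGCGTAGAACATGCCTCAGTAGACACCGTCACATGGAGGA
Frame +1: TCC TCC ATG TGA CGG TGT CTA CTG AGG CAT GTT CTA CGC GGC AGT GTG ACG TCA TGA ATG TCT GAG ATT GAA CCG AGG CAT — ATG at 7, stop TGA at 10 → 6 nt.
Frame +2: CCT CCA TGT GAC GGT GTC TAC TGA GGC ATG TTC TAC GCG GCA GTG TGA CGT CAT GAA TGT CTG AGA TTG AAC CGA GGC ATT — ATG at 29, stop TGA at 47 → 21 nt.
Frame +3: CTC CAT GTG ACG GTG TCT ACT GAG GCA TGT TCT ACG CGG CAG TGT GAC GTC ATG AAT GTC TGA GAT TGA ACC GAG GCA TTA — ATG at 54, stop TGA at 63 → 12 nt.
Frame -1: TAA TGC CTC GGT TCA ATC TCA GAC ATT CAT GAC GTC ACA CTG CCG CGT AGA ACA TGC CTC AGT AGA CAC CGT CAC ATG GAG — no ATG→stop ORF.
Frame -2: AAT GCC TCG GTT CAA TCT CAG ACA TTC ATG ACG TCA CAC TGC CGC GTA GAA CAT GCC TCA GTA GAC ACC GTC ACA TGG AGG — no ATG→stop ORF.
Frame -3: ATG CCT CGG TTC AAT CTC AGA CAT TCA TGA CGT CAC ACT GCC GCG TAG AAC ATG CCT CAG TAG ACA CCG TCA CAT GGA GGA — ATG at 3, stop TGA at 30 → 30 nt; ATG at 54, stop TAG at 63 → 12 nt.
Forward-strand max 21 nt; reverse-strand max 30 nt. The reverse strand has the longer ORF.

reverse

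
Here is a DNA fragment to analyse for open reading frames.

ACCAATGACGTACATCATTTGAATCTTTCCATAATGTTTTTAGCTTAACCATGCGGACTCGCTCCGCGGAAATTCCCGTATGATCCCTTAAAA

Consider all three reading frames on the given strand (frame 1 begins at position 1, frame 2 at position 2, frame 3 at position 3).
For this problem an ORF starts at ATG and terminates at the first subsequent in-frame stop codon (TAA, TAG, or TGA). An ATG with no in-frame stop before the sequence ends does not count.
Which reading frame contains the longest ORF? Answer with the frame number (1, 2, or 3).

3

Frame 1: ACC AAT GAC GTA CAT CAT TTG AAT CTT TCC ATA ATG TTT TTA GCT TAA CCA TGC GGA CTC GCT CCG CGG AAA TTC CCG TAT GAT CCC TTA AAA — ATG at 34, stop TAA at 46 → 15 nt.
Frame 2: CCA ATG ACG TAC ATC ATT TGA ATC TTT CCA TAA TGT TTT TAG CTT AAC CAT GCG GAC TCG CTC CGC GGA AAT TCC CGT ATG ATC CCT TAA — ATG at 5, stop TGA at 20 → 18 nt; ATG at 80, stop TAA at 89 → 12 nt.
Frame 3: CAA TGA CGT ACA TCA TTT GAA TCT TTC CAT AAT GTT TTT AGC TTA ACC ATG CGG ACT CGC TCC GCG GAA ATT CCC GTA TGA TCC CTT AAA — ATG at 51, stop TGA at 81 → 33 nt.
Longest ORF is 33 nt in frame 3 (positions 51–83).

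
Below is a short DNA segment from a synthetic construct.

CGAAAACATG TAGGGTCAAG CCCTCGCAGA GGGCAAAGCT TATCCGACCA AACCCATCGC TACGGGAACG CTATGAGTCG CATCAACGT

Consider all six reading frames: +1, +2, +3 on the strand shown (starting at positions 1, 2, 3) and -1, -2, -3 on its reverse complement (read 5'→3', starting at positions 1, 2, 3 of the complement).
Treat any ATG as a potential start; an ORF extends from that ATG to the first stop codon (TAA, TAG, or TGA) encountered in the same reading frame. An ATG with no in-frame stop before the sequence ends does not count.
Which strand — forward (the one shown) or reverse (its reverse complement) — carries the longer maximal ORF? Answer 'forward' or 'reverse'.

Reverse complement (5'→3'): ACGTTGATGCGACTCATAGCGTTCCCGTAGCGATGGGTTTGGTCGGATAAGCTTTGCCCTCTGCGAGGGCTTGACCCTACATGTTTTCG
Frame +1: CGA AAA CAT GTA GGG TCA AGC CCT CGC AGA GGG CAA AGC TTA TCC GAC CAA ACC CAT CGC TAC GGG AAC GCT ATG AGT CGC ATC AAC — no ATG→stop ORF.
Frame +2: GAA AAC ATG TAG GGT CAA GCC CTC GCA GAG GGC AAA GCT TAT CCG ACC AAA CCC ATC GCT ACG GGA ACG CTA TGA GTC GCA TCA ACG — ATG at 8, stop TAG at 11 → 6 nt.
Frame +3: AAA ACA TGT AGG GTC AAG CCC TCG CAG AGG GCA AAG CTT ATC CGA CCA AAC CCA TCG CTA CGG GAA CGC TAT GAG TCG CAT CAA CGT — no ATG→stop ORF.
Frame -1: ACG TTG ATG CGA CTC ATA GCG TTC CCG TAG CGA TGG GTT TGG TCG GAT AAG CTT TGC CCT CTG CGA GGG CTT GAC CCT ACA TGT TTT — ATG at 7, stop TAG at 28 → 24 nt.
Frame -2: CGT TGA TGC GAC TCA TAG CGT TCC CGT AGC GAT GGG TTT GGT CGG ATA AGC TTT GCC CTC TGC GAG GGC TTG ACC CTA CAT GTT TTC — no ATG→stop ORF.
Frame -3: GTT GAT GCG ACT CAT AGC GTT CCC GTA GCG ATG GGT TTG GTC GGA TAA GCT TTG CCC TCT GCG AGG GCT TGA CCC TAC ATG TTT TCG — ATG at 33, stop TAA at 48 → 18 nt.
Forward-strand max 6 nt; reverse-strand max 24 nt. The reverse strand has the longer ORF.

reverse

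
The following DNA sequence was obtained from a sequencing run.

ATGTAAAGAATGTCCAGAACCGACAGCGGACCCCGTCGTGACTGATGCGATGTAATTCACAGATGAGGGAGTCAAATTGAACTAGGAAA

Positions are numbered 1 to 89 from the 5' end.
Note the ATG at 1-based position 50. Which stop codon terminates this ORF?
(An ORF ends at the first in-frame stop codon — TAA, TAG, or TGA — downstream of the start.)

TAA

Codons from position 50: ATG (50–52), TAA (53–55).
The first in-frame stop codon is TAA.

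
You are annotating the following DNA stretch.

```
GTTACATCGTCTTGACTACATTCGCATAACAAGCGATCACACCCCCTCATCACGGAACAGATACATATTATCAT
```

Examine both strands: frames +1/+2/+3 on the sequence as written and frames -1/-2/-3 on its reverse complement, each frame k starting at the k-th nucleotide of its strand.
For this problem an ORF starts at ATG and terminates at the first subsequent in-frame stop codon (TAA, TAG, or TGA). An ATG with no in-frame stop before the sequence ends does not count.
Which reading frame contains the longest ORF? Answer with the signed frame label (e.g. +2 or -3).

Reverse complement (5'→3'): ATGATAATATGTATCTGTTCCGTGATGAGGGGGTGTGATCGCTTGTTATGCGAATGTAGTCAAGACGATGTAAC
Frame +1: GTT ACA TCG TCT TGA CTA CAT TCG CAT AAC AAG CGA TCA CAC CCC CTC ATC ACG GAA CAG ATA CAT ATT ATC — no ATG→stop ORF.
Frame +2: TTA CAT CGT CTT GAC TAC ATT CGC ATA ACA AGC GAT CAC ACC CCC TCA TCA CGG AAC AGA TAC ATA TTA TCA — no ATG→stop ORF.
Frame +3: TAC ATC GTC TTG ACT ACA TTC GCA TAA CAA GCG ATC ACA CCC CCT CAT CAC GGA ACA GAT ACA TAT TAT CAT — no ATG→stop ORF.
Frame -1: ATG ATA ATA TGT ATC TGT TCC GTG ATG AGG GGG TGT GAT CGC TTG TTA TGC GAA TGT AGT CAA GAC GAT GTA — no ATG→stop ORF.
Frame -2: TGA TAA TAT GTA TCT GTT CCG TGA TGA GGG GGT GTG ATC GCT TGT TAT GCG AAT GTA GTC AAG ACG ATG TAA — ATG at 68, stop TAA at 71 → 6 nt.
Frame -3: GAT AAT ATG TAT CTG TTC CGT GAT GAG GGG GTG TGA TCG CTT GTT ATG CGA ATG TAG TCA AGA CGA TGT AAC — ATG at 9, stop TGA at 36 → 30 nt; ATG at 48, stop TAG at 57 → 12 nt; ATG at 54, stop TAG at 57 → 6 nt.
Longest ORF is 30 nt in frame -3 (positions 9–38).

-3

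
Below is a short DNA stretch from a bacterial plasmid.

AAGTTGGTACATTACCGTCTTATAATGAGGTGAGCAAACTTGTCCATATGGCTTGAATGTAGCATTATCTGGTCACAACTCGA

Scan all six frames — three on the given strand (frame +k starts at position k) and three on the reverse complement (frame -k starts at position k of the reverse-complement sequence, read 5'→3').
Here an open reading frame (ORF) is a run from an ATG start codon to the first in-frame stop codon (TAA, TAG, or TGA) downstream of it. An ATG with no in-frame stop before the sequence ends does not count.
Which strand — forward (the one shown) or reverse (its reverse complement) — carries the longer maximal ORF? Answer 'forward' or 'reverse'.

Reverse complement (5'→3'): TCGAGTTGTGACCAGATAATGCTACATTCAAGCCATATGGACAAGTTTGCTCACCTCATTATAAGACGGTAATGTACCAACTT
Frame +1: AAG TTG GTA CAT TAC CGT CTT ATA ATG AGG TGA GCA AAC TTG TCC ATA TGG CTT GAA TGT AGC ATT ATC TGG TCA CAA CTC — ATG at 25, stop TGA at 31 → 9 nt.
Frame +2: AGT TGG TAC ATT ACC GTC TTA TAA TGA GGT GAG CAA ACT TGT CCA TAT GGC TTG AAT GTA GCA TTA TCT GGT CAC AAC TCG — no ATG→stop ORF.
Frame +3: GTT GGT ACA TTA CCG TCT TAT AAT GAG GTG AGC AAA CTT GTC CAT ATG GCT TGA ATG TAG CAT TAT CTG GTC ACA ACT CGA — ATG at 48, stop TGA at 54 → 9 nt; ATG at 57, stop TAG at 60 → 6 nt.
Frame -1: TCG AGT TGT GAC CAG ATA ATG CTA CAT TCA AGC CAT ATG GAC AAG TTT GCT CAC CTC ATT ATA AGA CGG TAA TGT ACC AAC — ATG at 19, stop TAA at 70 → 54 nt; ATG at 37, stop TAA at 70 → 36 nt.
Frame -2: CGA GTT GTG ACC AGA TAA TGC TAC ATT CAA GCC ATA TGG ACA AGT TTG CTC ACC TCA TTA TAA GAC GGT AAT GTA CCA ACT — no ATG→stop ORF.
Frame -3: GAG TTG TGA CCA GAT AAT GCT ACA TTC AAG CCA TAT GGA CAA GTT TGC TCA CCT CAT TAT AAG ACG GTA ATG TAC CAA CTT — no ATG→stop ORF.
Forward-strand max 9 nt; reverse-strand max 54 nt. The reverse strand has the longer ORF.

reverse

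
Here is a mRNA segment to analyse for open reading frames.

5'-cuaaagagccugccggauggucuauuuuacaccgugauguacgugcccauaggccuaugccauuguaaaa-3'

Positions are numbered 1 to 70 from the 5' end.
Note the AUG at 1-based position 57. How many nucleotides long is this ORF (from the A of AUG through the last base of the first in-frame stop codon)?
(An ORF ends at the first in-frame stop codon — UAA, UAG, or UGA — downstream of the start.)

Codons from position 57: AUG (57–59), CCA (60–62), UUG (63–65), UAA (66–68).
UAA is the first in-frame stop; ORF spans 57–68, 12 nucleotides.

12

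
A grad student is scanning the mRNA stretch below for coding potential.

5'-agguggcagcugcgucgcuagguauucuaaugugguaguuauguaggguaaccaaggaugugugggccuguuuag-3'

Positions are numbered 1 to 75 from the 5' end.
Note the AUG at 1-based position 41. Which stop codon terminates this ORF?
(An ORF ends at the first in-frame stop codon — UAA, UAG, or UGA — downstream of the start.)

UAG

Codons from position 41: AUG (41–43), UAG (44–46).
The first in-frame stop codon is UAG.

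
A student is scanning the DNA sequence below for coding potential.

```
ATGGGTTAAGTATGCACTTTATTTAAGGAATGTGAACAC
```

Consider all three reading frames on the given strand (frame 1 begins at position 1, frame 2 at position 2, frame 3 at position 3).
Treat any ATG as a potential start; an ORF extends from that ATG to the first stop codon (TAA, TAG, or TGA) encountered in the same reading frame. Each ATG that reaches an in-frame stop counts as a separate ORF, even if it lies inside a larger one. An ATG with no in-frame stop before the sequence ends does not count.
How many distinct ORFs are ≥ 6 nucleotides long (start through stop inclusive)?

3

Frame 1: ATG GGT TAA GTA TGC ACT TTA TTT AAG GAA TGT GAA CAC — ATG at 1, stop TAA at 7 → 9 nt.
Frame 2: TGG GTT AAG TAT GCA CTT TAT TTA AGG AAT GTG AAC — no ATG→stop ORF.
Frame 3: GGG TTA AGT ATG CAC TTT ATT TAA GGA ATG TGA ACA — ATG at 12, stop TAA at 24 → 15 nt; ATG at 30, stop TGA at 33 → 6 nt.
ORFs ≥ 6 nucleotides: frame 1 1–9 (9 nucleotides), frame 3 12–26 (15 nucleotides), frame 3 30–35 (6 nucleotides). Count = 3.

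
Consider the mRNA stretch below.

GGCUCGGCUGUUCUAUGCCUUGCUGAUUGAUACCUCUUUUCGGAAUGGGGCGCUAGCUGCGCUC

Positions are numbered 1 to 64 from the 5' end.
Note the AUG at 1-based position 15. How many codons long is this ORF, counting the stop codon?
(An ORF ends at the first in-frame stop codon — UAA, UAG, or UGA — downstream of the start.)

4

Codons from position 15: AUG (15–17), CCU (18–20), UGC (21–23), UGA (24–26).
UGA is the first in-frame stop; that's 4 codons including the stop.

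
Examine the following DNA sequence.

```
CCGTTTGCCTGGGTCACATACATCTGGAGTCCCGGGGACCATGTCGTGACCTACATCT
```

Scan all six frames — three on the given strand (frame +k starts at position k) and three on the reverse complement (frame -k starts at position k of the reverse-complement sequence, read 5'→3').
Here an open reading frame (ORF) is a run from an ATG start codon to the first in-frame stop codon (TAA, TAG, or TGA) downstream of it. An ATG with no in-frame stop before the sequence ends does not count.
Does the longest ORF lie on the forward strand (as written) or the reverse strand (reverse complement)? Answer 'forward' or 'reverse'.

forward

Reverse complement (5'→3'): AGATGTAGGTCACGACATGGTCCCCGGGACTCCAGATGTATGTGACCCAGGCAAACGG
Frame +1: CCG TTT GCC TGG GTC ACA TAC ATC TGG AGT CCC GGG GAC CAT GTC GTG ACC TAC ATC — no ATG→stop ORF.
Frame +2: CGT TTG CCT GGG TCA CAT ACA TCT GGA GTC CCG GGG ACC ATG TCG TGA CCT ACA TCT — ATG at 41, stop TGA at 47 → 9 nt.
Frame +3: GTT TGC CTG GGT CAC ATA CAT CTG GAG TCC CGG GGA CCA TGT CGT GAC CTA CAT — no ATG→stop ORF.
Frame -1: AGA TGT AGG TCA CGA CAT GGT CCC CGG GAC TCC AGA TGT ATG TGA CCC AGG CAA ACG — ATG at 40, stop TGA at 43 → 6 nt.
Frame -2: GAT GTA GGT CAC GAC ATG GTC CCC GGG ACT CCA GAT GTA TGT GAC CCA GGC AAA CGG — no ATG→stop ORF.
Frame -3: ATG TAG GTC ACG ACA TGG TCC CCG GGA CTC CAG ATG TAT GTG ACC CAG GCA AAC — ATG at 3, stop TAG at 6 → 6 nt.
Forward-strand max 9 nt; reverse-strand max 6 nt. The forward strand has the longer ORF.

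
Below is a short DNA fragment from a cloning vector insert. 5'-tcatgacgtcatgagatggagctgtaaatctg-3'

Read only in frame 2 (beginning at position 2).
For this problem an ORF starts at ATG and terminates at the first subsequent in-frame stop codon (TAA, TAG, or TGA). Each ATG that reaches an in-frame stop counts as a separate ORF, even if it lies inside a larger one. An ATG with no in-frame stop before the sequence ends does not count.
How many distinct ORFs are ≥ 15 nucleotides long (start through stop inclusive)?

Frame 2: CAT GAC GTC ATG AGA TGG AGC TGT AAA TCT — no ATG→stop ORF.
No ORF reaches 15 nucleotides. Count = 0.

0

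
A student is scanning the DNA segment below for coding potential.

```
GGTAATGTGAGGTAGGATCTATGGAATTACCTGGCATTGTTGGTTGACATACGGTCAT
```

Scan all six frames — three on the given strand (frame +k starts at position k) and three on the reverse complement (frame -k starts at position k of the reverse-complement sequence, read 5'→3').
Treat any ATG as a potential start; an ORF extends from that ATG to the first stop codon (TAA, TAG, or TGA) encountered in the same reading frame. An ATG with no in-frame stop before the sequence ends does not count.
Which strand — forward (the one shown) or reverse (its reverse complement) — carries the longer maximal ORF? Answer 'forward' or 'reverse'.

forward

Reverse complement (5'→3'): ATGACCGTATGTCAACCAACAATGCCAGGTAATTCCATAGATCCTACCTCACATTACC
Frame +1: GGT AAT GTG AGG TAG GAT CTA TGG AAT TAC CTG GCA TTG TTG GTT GAC ATA CGG TCA — no ATG→stop ORF.
Frame +2: GTA ATG TGA GGT AGG ATC TAT GGA ATT ACC TGG CAT TGT TGG TTG ACA TAC GGT CAT — ATG at 5, stop TGA at 8 → 6 nt.
Frame +3: TAA TGT GAG GTA GGA TCT ATG GAA TTA CCT GGC ATT GTT GGT TGA CAT ACG GTC — ATG at 21, stop TGA at 45 → 27 nt.
Frame -1: ATG ACC GTA TGT CAA CCA ACA ATG CCA GGT AAT TCC ATA GAT CCT ACC TCA CAT TAC — no ATG→stop ORF.
Frame -2: TGA CCG TAT GTC AAC CAA CAA TGC CAG GTA ATT CCA TAG ATC CTA CCT CAC ATT ACC — no ATG→stop ORF.
Frame -3: GAC CGT ATG TCA ACC AAC AAT GCC AGG TAA TTC CAT AGA TCC TAC CTC ACA TTA — ATG at 9, stop TAA at 30 → 24 nt.
Forward-strand max 27 nt; reverse-strand max 24 nt. The forward strand has the longer ORF.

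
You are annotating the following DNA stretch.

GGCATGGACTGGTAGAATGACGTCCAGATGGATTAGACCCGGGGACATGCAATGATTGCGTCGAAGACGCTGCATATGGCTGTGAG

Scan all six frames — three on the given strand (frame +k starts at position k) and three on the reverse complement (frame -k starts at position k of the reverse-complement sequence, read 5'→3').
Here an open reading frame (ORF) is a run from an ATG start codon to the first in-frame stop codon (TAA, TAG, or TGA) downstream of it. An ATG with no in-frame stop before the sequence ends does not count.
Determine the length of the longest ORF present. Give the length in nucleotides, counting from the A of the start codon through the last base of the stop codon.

Reverse complement (5'→3'): CTCACAGCCATATGCAGCGTCTTCGACGCAATCATTGCATGTCCCCGGGTCTAATCCATCTGGACGTCATTCTACCAGTCCATGCC
Frame +1: GGC ATG GAC TGG TAG AAT GAC GTC CAG ATG GAT TAG ACC CGG GGA CAT GCA ATG ATT GCG TCG AAG ACG CTG CAT ATG GCT GTG — ATG at 4, stop TAG at 13 → 12 nt; ATG at 28, stop TAG at 34 → 9 nt.
Frame +2: GCA TGG ACT GGT AGA ATG ACG TCC AGA TGG ATT AGA CCC GGG GAC ATG CAA TGA TTG CGT CGA AGA CGC TGC ATA TGG CTG TGA — ATG at 17, stop TGA at 53 → 39 nt; ATG at 47, stop TGA at 53 → 9 nt.
Frame +3: CAT GGA CTG GTA GAA TGA CGT CCA GAT GGA TTA GAC CCG GGG ACA TGC AAT GAT TGC GTC GAA GAC GCT GCA TAT GGC TGT GAG — no ATG→stop ORF.
Frame -1: CTC ACA GCC ATA TGC AGC GTC TTC GAC GCA ATC ATT GCA TGT CCC CGG GTC TAA TCC ATC TGG ACG TCA TTC TAC CAG TCC ATG — no ATG→stop ORF.
Frame -2: TCA CAG CCA TAT GCA GCG TCT TCG ACG CAA TCA TTG CAT GTC CCC GGG TCT AAT CCA TCT GGA CGT CAT TCT ACC AGT CCA TGC — no ATG→stop ORF.
Frame -3: CAC AGC CAT ATG CAG CGT CTT CGA CGC AAT CAT TGC ATG TCC CCG GGT CTA ATC CAT CTG GAC GTC ATT CTA CCA GTC CAT GCC — no ATG→stop ORF.
Longest: frame +2, positions 17–55, 39 nt = 13 codons = 12 aa. → 39 nucleotides.

39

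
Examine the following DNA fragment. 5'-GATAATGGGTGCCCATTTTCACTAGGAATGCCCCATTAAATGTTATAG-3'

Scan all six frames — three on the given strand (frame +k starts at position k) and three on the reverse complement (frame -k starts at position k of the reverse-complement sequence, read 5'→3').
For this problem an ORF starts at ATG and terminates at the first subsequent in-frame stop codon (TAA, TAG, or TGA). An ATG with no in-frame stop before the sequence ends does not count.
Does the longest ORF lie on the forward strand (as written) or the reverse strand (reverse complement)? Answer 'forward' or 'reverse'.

Reverse complement (5'→3'): CTATAACATTTAATGGGGCATTCCTAGTGAAAATGGGCACCCATTATC
Frame +1: GAT AAT GGG TGC CCA TTT TCA CTA GGA ATG CCC CAT TAA ATG TTA TAG — ATG at 28, stop TAA at 37 → 12 nt; ATG at 40, stop TAG at 46 → 9 nt.
Frame +2: ATA ATG GGT GCC CAT TTT CAC TAG GAA TGC CCC ATT AAA TGT TAT — ATG at 5, stop TAG at 23 → 21 nt.
Frame +3: TAA TGG GTG CCC ATT TTC ACT AGG AAT GCC CCA TTA AAT GTT ATA — no ATG→stop ORF.
Frame -1: CTA TAA CAT TTA ATG GGG CAT TCC TAG TGA AAA TGG GCA CCC ATT ATC — ATG at 13, stop TAG at 25 → 15 nt.
Frame -2: TAT AAC ATT TAA TGG GGC ATT CCT AGT GAA AAT GGG CAC CCA TTA — no ATG→stop ORF.
Frame -3: ATA ACA TTT AAT GGG GCA TTC CTA GTG AAA ATG GGC ACC CAT TAT — no ATG→stop ORF.
Forward-strand max 21 nt; reverse-strand max 15 nt. The forward strand has the longer ORF.

forward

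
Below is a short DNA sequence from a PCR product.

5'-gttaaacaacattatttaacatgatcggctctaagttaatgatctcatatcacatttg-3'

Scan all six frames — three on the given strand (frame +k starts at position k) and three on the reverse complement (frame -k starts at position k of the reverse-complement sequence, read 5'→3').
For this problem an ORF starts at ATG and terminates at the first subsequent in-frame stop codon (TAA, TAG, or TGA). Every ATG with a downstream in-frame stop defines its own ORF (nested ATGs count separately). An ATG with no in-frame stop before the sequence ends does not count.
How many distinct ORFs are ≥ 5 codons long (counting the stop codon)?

Reverse complement (5'→3'): CAAATGTGATATGAGATCATTAACTTAGAGCCGATCATGTTAAATAATGTTGTTTAAC
Frame +1: GTT AAA CAA CAT TAT TTA ACA TGA TCG GCT CTA AGT TAA TGA TCT CAT ATC ACA TTT — no ATG→stop ORF.
Frame +2: TTA AAC AAC ATT ATT TAA CAT GAT CGG CTC TAA GTT AAT GAT CTC ATA TCA CAT TTG — no ATG→stop ORF.
Frame +3: TAA ACA ACA TTA TTT AAC ATG ATC GGC TCT AAG TTA ATG ATC TCA TAT CAC ATT — no ATG→stop ORF.
Frame -1: CAA ATG TGA TAT GAG ATC ATT AAC TTA GAG CCG ATC ATG TTA AAT AAT GTT GTT TAA — ATG at 4, stop TGA at 7 → 6 nt; ATG at 37, stop TAA at 55 → 21 nt.
Frame -2: AAA TGT GAT ATG AGA TCA TTA ACT TAG AGC CGA TCA TGT TAA ATA ATG TTG TTT AAC — ATG at 11, stop TAG at 26 → 18 nt.
Frame -3: AAT GTG ATA TGA GAT CAT TAA CTT AGA GCC GAT CAT GTT AAA TAA TGT TGT TTA — no ATG→stop ORF.
ORFs ≥ 5 codons: frame -1 37–57 (7 codons), frame -2 11–28 (6 codons). Count = 2.

2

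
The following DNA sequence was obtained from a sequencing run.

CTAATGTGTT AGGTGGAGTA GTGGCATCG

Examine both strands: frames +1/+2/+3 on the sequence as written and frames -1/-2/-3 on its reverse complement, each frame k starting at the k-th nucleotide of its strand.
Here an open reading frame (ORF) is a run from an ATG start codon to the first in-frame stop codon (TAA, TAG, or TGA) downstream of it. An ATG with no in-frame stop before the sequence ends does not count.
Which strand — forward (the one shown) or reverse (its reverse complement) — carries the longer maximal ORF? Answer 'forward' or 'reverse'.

Reverse complement (5'→3'): CGATGCCACTACTCCACCTAACACATTAG
Frame +1: CTA ATG TGT TAG GTG GAG TAG TGG CAT — ATG at 4, stop TAG at 10 → 9 nt.
Frame +2: TAA TGT GTT AGG TGG AGT AGT GGC ATC — no ATG→stop ORF.
Frame +3: AAT GTG TTA GGT GGA GTA GTG GCA TCG — no ATG→stop ORF.
Frame -1: CGA TGC CAC TAC TCC ACC TAA CAC ATT — no ATG→stop ORF.
Frame -2: GAT GCC ACT ACT CCA CCT AAC ACA TTA — no ATG→stop ORF.
Frame -3: ATG CCA CTA CTC CAC CTA ACA CAT TAG — ATG at 3, stop TAG at 27 → 27 nt.
Forward-strand max 9 nt; reverse-strand max 27 nt. The reverse strand has the longer ORF.

reverse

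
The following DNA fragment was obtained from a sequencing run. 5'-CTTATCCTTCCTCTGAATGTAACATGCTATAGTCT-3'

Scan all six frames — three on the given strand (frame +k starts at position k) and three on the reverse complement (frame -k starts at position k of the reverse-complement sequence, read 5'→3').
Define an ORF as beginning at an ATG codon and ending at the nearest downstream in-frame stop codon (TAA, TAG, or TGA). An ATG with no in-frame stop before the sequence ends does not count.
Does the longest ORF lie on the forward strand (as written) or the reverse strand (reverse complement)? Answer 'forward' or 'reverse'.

Reverse complement (5'→3'): AGACTATAGCATGTTACATTCAGAGGAAGGATAAG
Frame +1: CTT ATC CTT CCT CTG AAT GTA ACA TGC TAT AGT — no ATG→stop ORF.
Frame +2: TTA TCC TTC CTC TGA ATG TAA CAT GCT ATA GTC — ATG at 17, stop TAA at 20 → 6 nt.
Frame +3: TAT CCT TCC TCT GAA TGT AAC ATG CTA TAG TCT — ATG at 24, stop TAG at 30 → 9 nt.
Frame -1: AGA CTA TAG CAT GTT ACA TTC AGA GGA AGG ATA — no ATG→stop ORF.
Frame -2: GAC TAT AGC ATG TTA CAT TCA GAG GAA GGA TAA — ATG at 11, stop TAA at 32 → 24 nt.
Frame -3: ACT ATA GCA TGT TAC ATT CAG AGG AAG GAT AAG — no ATG→stop ORF.
Forward-strand max 9 nt; reverse-strand max 24 nt. The reverse strand has the longer ORF.

reverse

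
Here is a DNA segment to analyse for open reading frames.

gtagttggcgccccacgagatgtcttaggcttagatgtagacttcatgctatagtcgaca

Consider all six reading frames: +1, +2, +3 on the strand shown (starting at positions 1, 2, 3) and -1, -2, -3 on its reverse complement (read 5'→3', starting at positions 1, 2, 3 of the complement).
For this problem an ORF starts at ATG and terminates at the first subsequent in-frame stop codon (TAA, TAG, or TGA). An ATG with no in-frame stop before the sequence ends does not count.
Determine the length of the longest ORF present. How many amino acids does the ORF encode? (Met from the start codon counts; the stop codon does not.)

Reverse complement (5'→3'): TGTCGACTATAGCATGAAGTCTACATCTAAGCCTAAGACATCTCGTGGGGCGCCAACTAC
Frame +1: GTA GTT GGC GCC CCA CGA GAT GTC TTA GGC TTA GAT GTA GAC TTC ATG CTA TAG TCG ACA — ATG at 46, stop TAG at 52 → 9 nt.
Frame +2: TAG TTG GCG CCC CAC GAG ATG TCT TAG GCT TAG ATG TAG ACT TCA TGC TAT AGT CGA — ATG at 20, stop TAG at 26 → 9 nt; ATG at 35, stop TAG at 38 → 6 nt.
Frame +3: AGT TGG CGC CCC ACG AGA TGT CTT AGG CTT AGA TGT AGA CTT CAT GCT ATA GTC GAC — no ATG→stop ORF.
Frame -1: TGT CGA CTA TAG CAT GAA GTC TAC ATC TAA GCC TAA GAC ATC TCG TGG GGC GCC AAC TAC — no ATG→stop ORF.
Frame -2: GTC GAC TAT AGC ATG AAG TCT ACA TCT AAG CCT AAG ACA TCT CGT GGG GCG CCA ACT — no ATG→stop ORF.
Frame -3: TCG ACT ATA GCA TGA AGT CTA CAT CTA AGC CTA AGA CAT CTC GTG GGG CGC CAA CTA — no ATG→stop ORF.
Longest: frame +1, positions 46–54, 9 nt = 3 codons = 2 aa. → 2 amino acids.

2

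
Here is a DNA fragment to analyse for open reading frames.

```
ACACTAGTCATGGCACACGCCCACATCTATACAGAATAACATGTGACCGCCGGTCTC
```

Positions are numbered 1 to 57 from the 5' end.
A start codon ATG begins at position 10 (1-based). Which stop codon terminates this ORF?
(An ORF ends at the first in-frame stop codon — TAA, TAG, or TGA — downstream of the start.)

Codons from position 10: ATG (10–12), GCA (13–15), CAC (16–18), GCC (19–21), CAC (22–24), ATC (25–27), TAT (28–30), ACA (31–33), GAA (34–36), TAA (37–39).
The first in-frame stop codon is TAA.

TAA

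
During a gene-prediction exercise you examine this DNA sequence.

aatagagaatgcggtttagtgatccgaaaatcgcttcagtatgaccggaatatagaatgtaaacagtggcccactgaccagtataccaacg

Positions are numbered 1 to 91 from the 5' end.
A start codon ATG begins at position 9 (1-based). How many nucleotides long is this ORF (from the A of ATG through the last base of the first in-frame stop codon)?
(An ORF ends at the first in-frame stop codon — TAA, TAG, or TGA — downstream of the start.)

36

Codons from position 9: ATG (9–11), CGG (12–14), TTT (15–17), AGT (18–20), GAT (21–23), CCG (24–26), AAA (27–29), ATC (30–32), GCT (33–35), TCA (36–38), GTA (39–41), TGA (42–44).
TGA is the first in-frame stop; ORF spans 9–44, 36 nucleotides.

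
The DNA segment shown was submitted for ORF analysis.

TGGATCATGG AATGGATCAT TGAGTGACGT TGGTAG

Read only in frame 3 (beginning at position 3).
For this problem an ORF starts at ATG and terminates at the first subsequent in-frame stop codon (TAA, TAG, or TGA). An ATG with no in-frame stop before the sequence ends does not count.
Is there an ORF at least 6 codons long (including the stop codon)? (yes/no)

Frame 3: GAT CAT GGA ATG GAT CAT TGA GTG ACG TTG GTA — ATG at 12, stop TGA at 21 → 12 nt.
Largest ORF found is 4 codons < 6, so no.

no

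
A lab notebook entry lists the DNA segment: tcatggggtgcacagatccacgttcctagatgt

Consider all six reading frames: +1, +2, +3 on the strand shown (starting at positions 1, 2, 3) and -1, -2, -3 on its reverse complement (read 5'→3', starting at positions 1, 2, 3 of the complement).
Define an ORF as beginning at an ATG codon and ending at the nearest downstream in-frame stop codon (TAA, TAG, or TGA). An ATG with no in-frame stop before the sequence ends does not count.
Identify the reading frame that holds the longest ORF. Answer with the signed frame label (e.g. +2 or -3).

Reverse complement (5'→3'): ACATCTAGGAACGTGGATCTGTGCACCCCATGA
Frame +1: TCA TGG GGT GCA CAG ATC CAC GTT CCT AGA TGT — no ATG→stop ORF.
Frame +2: CAT GGG GTG CAC AGA TCC ACG TTC CTA GAT — no ATG→stop ORF.
Frame +3: ATG GGG TGC ACA GAT CCA CGT TCC TAG ATG — ATG at 3, stop TAG at 27 → 27 nt.
Frame -1: ACA TCT AGG AAC GTG GAT CTG TGC ACC CCA TGA — no ATG→stop ORF.
Frame -2: CAT CTA GGA ACG TGG ATC TGT GCA CCC CAT — no ATG→stop ORF.
Frame -3: ATC TAG GAA CGT GGA TCT GTG CAC CCC ATG — no ATG→stop ORF.
Longest ORF is 27 nt in frame +3 (positions 3–29).

+3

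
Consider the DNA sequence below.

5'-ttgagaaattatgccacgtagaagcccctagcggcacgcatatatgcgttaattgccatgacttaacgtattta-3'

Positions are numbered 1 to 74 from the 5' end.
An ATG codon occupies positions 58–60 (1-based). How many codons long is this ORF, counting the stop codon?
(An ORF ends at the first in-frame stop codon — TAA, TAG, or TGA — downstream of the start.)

Codons from position 58: ATG (58–60), ACT (61–63), TAA (64–66).
TAA is the first in-frame stop; that's 3 codons including the stop.

3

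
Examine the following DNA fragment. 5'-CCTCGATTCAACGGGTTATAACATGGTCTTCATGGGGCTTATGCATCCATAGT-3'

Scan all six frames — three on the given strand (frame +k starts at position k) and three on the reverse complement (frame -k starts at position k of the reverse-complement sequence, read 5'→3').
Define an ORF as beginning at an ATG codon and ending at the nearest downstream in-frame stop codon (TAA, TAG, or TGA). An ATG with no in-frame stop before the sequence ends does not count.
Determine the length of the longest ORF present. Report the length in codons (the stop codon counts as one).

Reverse complement (5'→3'): ACTATGGATGCATAAGCCCCATGAAGACCATGTTATAACCCGTTGAATCGAGG
Frame +1: CCT CGA TTC AAC GGG TTA TAA CAT GGT CTT CAT GGG GCT TAT GCA TCC ATA — no ATG→stop ORF.
Frame +2: CTC GAT TCA ACG GGT TAT AAC ATG GTC TTC ATG GGG CTT ATG CAT CCA TAG — ATG at 23, stop TAG at 50 → 30 nt; ATG at 32, stop TAG at 50 → 21 nt; ATG at 41, stop TAG at 50 → 12 nt.
Frame +3: TCG ATT CAA CGG GTT ATA ACA TGG TCT TCA TGG GGC TTA TGC ATC CAT AGT — no ATG→stop ORF.
Frame -1: ACT ATG GAT GCA TAA GCC CCA TGA AGA CCA TGT TAT AAC CCG TTG AAT CGA — ATG at 4, stop TAA at 13 → 12 nt.
Frame -2: CTA TGG ATG CAT AAG CCC CAT GAA GAC CAT GTT ATA ACC CGT TGA ATC GAG — ATG at 8, stop TGA at 44 → 39 nt.
Frame -3: TAT GGA TGC ATA AGC CCC ATG AAG ACC ATG TTA TAA CCC GTT GAA TCG AGG — ATG at 21, stop TAA at 36 → 18 nt; ATG at 30, stop TAA at 36 → 9 nt.
Longest: frame -2, positions 8–46, 39 nt = 13 codons = 12 aa. → 13 codons.

13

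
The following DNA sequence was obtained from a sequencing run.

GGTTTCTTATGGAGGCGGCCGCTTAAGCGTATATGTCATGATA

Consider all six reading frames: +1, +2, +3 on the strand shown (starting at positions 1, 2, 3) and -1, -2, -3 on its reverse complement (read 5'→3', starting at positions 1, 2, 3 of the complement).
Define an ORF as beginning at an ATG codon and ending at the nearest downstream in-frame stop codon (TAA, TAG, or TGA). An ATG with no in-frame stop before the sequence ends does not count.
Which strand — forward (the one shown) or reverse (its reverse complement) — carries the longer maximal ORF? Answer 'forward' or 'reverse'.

reverse

Reverse complement (5'→3'): TATCATGACATATACGCTTAAGCGGCCGCCTCCATAAGAAACC
Frame +1: GGT TTC TTA TGG AGG CGG CCG CTT AAG CGT ATA TGT CAT GAT — no ATG→stop ORF.
Frame +2: GTT TCT TAT GGA GGC GGC CGC TTA AGC GTA TAT GTC ATG ATA — no ATG→stop ORF.
Frame +3: TTT CTT ATG GAG GCG GCC GCT TAA GCG TAT ATG TCA TGA — ATG at 9, stop TAA at 24 → 18 nt; ATG at 33, stop TGA at 39 → 9 nt.
Frame -1: TAT CAT GAC ATA TAC GCT TAA GCG GCC GCC TCC ATA AGA AAC — no ATG→stop ORF.
Frame -2: ATC ATG ACA TAT ACG CTT AAG CGG CCG CCT CCA TAA GAA ACC — ATG at 5, stop TAA at 35 → 33 nt.
Frame -3: TCA TGA CAT ATA CGC TTA AGC GGC CGC CTC CAT AAG AAA — no ATG→stop ORF.
Forward-strand max 18 nt; reverse-strand max 33 nt. The reverse strand has the longer ORF.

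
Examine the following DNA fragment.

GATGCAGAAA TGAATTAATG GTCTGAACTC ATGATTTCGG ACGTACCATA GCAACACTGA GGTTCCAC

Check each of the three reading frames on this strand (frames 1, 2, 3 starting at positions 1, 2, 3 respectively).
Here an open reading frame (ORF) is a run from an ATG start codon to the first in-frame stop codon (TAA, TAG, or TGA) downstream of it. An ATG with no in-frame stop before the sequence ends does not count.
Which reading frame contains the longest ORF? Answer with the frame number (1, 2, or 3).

1

Frame 1: GAT GCA GAA ATG AAT TAA TGG TCT GAA CTC ATG ATT TCG GAC GTA CCA TAG CAA CAC TGA GGT TCC — ATG at 10, stop TAA at 16 → 9 nt; ATG at 31, stop TAG at 49 → 21 nt.
Frame 2: ATG CAG AAA TGA ATT AAT GGT CTG AAC TCA TGA TTT CGG ACG TAC CAT AGC AAC ACT GAG GTT CCA — ATG at 2, stop TGA at 11 → 12 nt.
Frame 3: TGC AGA AAT GAA TTA ATG GTC TGA ACT CAT GAT TTC GGA CGT ACC ATA GCA ACA CTG AGG TTC CAC — ATG at 18, stop TGA at 24 → 9 nt.
Longest ORF is 21 nt in frame 1 (positions 31–51).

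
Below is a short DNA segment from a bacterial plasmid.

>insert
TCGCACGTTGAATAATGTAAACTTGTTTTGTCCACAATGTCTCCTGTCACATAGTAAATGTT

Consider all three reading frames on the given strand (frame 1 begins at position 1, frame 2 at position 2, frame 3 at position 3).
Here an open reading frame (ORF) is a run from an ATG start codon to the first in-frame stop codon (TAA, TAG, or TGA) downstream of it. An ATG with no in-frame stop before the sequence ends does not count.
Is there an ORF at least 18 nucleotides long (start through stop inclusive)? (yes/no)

yes

Frame 1: TCG CAC GTT GAA TAA TGT AAA CTT GTT TTG TCC ACA ATG TCT CCT GTC ACA TAG TAA ATG — ATG at 37, stop TAG at 52 → 18 nt.
Frame 2: CGC ACG TTG AAT AAT GTA AAC TTG TTT TGT CCA CAA TGT CTC CTG TCA CAT AGT AAA TGT — no ATG→stop ORF.
Frame 3: GCA CGT TGA ATA ATG TAA ACT TGT TTT GTC CAC AAT GTC TCC TGT CAC ATA GTA AAT GTT — ATG at 15, stop TAA at 18 → 6 nt.
Frame 1 has an ORF of 18 nucleotides (positions 37–54) ≥ 18, so yes.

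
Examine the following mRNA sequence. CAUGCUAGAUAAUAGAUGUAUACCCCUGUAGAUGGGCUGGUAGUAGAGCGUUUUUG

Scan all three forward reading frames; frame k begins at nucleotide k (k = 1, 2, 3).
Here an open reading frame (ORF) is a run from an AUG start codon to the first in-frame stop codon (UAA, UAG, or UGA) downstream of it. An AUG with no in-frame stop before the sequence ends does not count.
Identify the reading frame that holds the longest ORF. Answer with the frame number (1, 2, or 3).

Frame 1: CAU GCU AGA UAA UAG AUG UAU ACC CCU GUA GAU GGG CUG GUA GUA GAG CGU UUU — no AUG→stop ORF.
Frame 2: AUG CUA GAU AAU AGA UGU AUA CCC CUG UAG AUG GGC UGG UAG UAG AGC GUU UUU — AUG at 2, stop UAG at 29 → 30 nt; AUG at 32, stop UAG at 41 → 12 nt.
Frame 3: UGC UAG AUA AUA GAU GUA UAC CCC UGU AGA UGG GCU GGU AGU AGA GCG UUU UUG — no AUG→stop ORF.
Longest ORF is 30 nt in frame 2 (positions 2–31).

2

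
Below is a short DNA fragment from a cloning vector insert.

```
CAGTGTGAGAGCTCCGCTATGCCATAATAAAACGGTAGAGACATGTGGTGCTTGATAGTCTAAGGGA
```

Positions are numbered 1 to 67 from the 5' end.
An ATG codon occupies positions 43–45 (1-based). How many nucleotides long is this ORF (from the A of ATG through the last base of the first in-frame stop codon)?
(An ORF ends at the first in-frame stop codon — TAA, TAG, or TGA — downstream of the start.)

Codons from position 43: ATG (43–45), TGG (46–48), TGC (49–51), TTG (52–54), ATA (55–57), GTC (58–60), TAA (61–63).
TAA is the first in-frame stop; ORF spans 43–63, 21 nucleotides.

21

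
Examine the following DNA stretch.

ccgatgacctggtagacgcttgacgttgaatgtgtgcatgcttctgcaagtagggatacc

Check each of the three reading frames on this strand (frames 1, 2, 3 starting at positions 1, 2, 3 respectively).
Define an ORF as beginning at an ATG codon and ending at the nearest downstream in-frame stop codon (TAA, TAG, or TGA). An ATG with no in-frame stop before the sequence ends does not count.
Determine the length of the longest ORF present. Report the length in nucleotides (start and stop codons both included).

Frame 1: CCG ATG ACC TGG TAG ACG CTT GAC GTT GAA TGT GTG CAT GCT TCT GCA AGT AGG GAT ACC — ATG at 4, stop TAG at 13 → 12 nt.
Frame 2: CGA TGA CCT GGT AGA CGC TTG ACG TTG AAT GTG TGC ATG CTT CTG CAA GTA GGG ATA — no ATG→stop ORF.
Frame 3: GAT GAC CTG GTA GAC GCT TGA CGT TGA ATG TGT GCA TGC TTC TGC AAG TAG GGA TAC — ATG at 30, stop TAG at 51 → 24 nt.
Longest: frame 3, positions 30–53, 24 nt = 8 codons = 7 aa. → 24 nucleotides.

24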